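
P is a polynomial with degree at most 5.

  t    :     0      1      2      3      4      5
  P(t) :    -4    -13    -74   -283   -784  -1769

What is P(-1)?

1

First differences: -9, -61, -209, -501, -985. Second differences: -52, -148, -292, -484. Third differences: -96, -144, -192. Fourth differences: -48, -48.
Level-4 differences are constant, so P has degree 4.
Fitting a degree-4 polynomial gives P(t) = -2t^4 - 4t³ - 3t - 4.
Then P(-1) = 1.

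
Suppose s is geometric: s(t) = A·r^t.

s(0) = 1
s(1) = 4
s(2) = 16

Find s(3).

64

Consecutive ratio: 4/1 = 4, and 16/4 = 4, so r = 4.
Then A·4^0 = 1 gives A = 1, and s(t) = 1·4^t.
s(3) = 1·4^3 = 64.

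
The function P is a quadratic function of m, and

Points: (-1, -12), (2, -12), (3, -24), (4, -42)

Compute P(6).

-96

Write P(m) = am² + bm + c; the 4 given values yield a linear system in the 3 coefficients.
Solving, P(m) = -3m² + 3m - 6.
Then P(6) = -96.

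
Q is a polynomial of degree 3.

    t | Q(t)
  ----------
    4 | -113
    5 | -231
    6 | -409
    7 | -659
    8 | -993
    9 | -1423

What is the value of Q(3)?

First differences: -118, -178, -250, -334, -430. Second differences: -60, -72, -84, -96. Third differences: -12, -12, -12.
Level-3 differences are constant, so Q has degree 3.
Fitting a degree-3 polynomial gives Q(t) = -2t³ + 4t - 1.
Then Q(3) = -43.

-43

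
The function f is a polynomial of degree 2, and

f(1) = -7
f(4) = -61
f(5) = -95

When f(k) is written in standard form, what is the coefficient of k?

Write f(k) = ak² + bk + c; the 3 given values yield a linear system in the 3 coefficients.
Solving, f(k) = -4k² + 2k - 5.
The coefficient of k is 2.

2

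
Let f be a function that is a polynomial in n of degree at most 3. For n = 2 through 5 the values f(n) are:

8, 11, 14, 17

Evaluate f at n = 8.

First differences: 3, 3, 3.
Level-1 differences are constant, so f has degree 1.
Fitting a degree-1 polynomial gives f(n) = 3n + 2.
Then f(8) = 26.

26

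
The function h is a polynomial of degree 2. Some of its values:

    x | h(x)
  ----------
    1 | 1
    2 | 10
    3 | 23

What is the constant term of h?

-4

Write h(x) = ax² + bx + c; the 3 given values yield a linear system in the 3 coefficients.
Solving, h(x) = 2x² + 3x - 4.
The constant term is h(0) = -4.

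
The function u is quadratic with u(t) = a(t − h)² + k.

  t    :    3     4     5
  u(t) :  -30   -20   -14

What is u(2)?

-44

First differences 10, 6; second difference -4 = 2a, so a = -2.
Expanding, the t-coefficient is −2ah = 4h; matching it to the data gives h = 6, and then k = -12.
So u(t) = -2(t − 6)² − 12.
u(2) = -2·(-4)² − 12 = -44.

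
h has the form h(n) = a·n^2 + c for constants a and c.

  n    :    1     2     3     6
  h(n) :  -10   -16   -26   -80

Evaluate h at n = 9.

From h(1) = -10 and h(2) = -16: 1a + c = -10 and 4a + c = -16.
Subtracting: 3a = -6, so a = -2; then c = -10 − (-2)·1 = -8.
So h(n) = -2n² − 8, and h(9) = -170.

-170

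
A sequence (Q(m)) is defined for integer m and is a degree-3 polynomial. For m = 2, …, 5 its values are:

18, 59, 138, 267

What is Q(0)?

Write Q(m) = am³ + bm² + cm + d; the 4 given values yield a linear system in the 4 coefficients.
Solving, Q(m) = 2m³ + m² - 2m + 2.
Then Q(0) = 2.

2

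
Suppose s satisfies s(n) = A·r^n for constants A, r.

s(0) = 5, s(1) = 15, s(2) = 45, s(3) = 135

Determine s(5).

1215

Consecutive ratio: 15/5 = 3, and 45/15 = 3, so r = 3.
Then A·3^0 = 5 gives A = 5, and s(n) = 5·3^n.
s(5) = 5·3^5 = 1215.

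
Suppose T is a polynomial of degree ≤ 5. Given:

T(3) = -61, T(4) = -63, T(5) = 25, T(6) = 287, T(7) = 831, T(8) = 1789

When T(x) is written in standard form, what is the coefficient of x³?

First differences: -2, 88, 262, 544, 958. Second differences: 90, 174, 282, 414. Third differences: 84, 108, 132. Fourth differences: 24, 24.
Level-4 differences are constant, so T has degree 4.
Fitting a degree-4 polynomial gives T(x) = x^4 - 4x³ - 4x² - x + 5.
The coefficient of x³ is -4.

-4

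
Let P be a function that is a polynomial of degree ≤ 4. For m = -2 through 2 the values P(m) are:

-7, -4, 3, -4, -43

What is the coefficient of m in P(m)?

3

Write P(m) = am^4 + bm³ + cm² + dm + e; the 5 given values yield a linear system in the 5 coefficients.
Solving, the leading coefficient vanishes, and P(m) = -3m³ - 7m² + 3m + 3.
The coefficient of m is 3.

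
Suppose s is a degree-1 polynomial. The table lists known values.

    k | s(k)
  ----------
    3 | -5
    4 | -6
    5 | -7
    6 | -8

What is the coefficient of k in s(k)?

Write s(k) = ak + b; the 4 given values yield a linear system in the 2 coefficients.
Solving, s(k) = -k - 2.
The coefficient of k is -1.

-1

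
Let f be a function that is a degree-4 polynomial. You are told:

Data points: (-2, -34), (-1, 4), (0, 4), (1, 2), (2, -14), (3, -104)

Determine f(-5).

-1456

First differences: 38, 0, -2, -16, -90. Second differences: -38, -2, -14, -74. Third differences: 36, -12, -60. Fourth differences: -48, -48.
Level-4 differences are constant, so f has degree 4.
Fitting a degree-4 polynomial gives f(m) = -2m^4 + 2m³ + m² - 3m + 4.
Then f(-5) = -1456.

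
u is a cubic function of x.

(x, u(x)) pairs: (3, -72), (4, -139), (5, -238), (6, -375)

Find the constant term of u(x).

-3

Write u(x) = ax³ + bx² + cx + d; the 4 given values yield a linear system in the 4 coefficients.
Solving, u(x) = -x³ - 4x² - 2x - 3.
The constant term is u(0) = -3.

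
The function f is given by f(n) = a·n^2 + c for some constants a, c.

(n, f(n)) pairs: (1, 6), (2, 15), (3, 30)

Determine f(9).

246

From f(1) = 6 and f(2) = 15: 1a + c = 6 and 4a + c = 15.
Subtracting: 3a = 9, so a = 3; then c = 6 − 3·1 = 3.
So f(n) = 3n² + 3, and f(9) = 246.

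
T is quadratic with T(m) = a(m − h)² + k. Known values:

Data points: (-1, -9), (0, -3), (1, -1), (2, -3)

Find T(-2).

-19

First differences 6, 2, -2; second difference -4 = 2a, so a = -2.
Expanding, the m-coefficient is −2ah = 4h; matching it to the data gives h = 1, and then k = -1.
So T(m) = -2(m − 1)² − 1.
T(-2) = -2·(-3)² − 1 = -19.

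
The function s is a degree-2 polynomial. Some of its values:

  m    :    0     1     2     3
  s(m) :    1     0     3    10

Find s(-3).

28

Write s(m) = am² + bm + c; the 4 given values yield a linear system in the 3 coefficients.
Solving, s(m) = 2m² - 3m + 1.
Then s(-3) = 28.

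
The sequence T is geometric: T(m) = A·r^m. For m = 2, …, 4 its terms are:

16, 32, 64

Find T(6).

Consecutive ratio: 32/16 = 2, and 64/32 = 2, so r = 2.
Then A·2^2 = 16 gives A = 4, and T(m) = 4·2^m.
T(6) = 4·2^6 = 256.

256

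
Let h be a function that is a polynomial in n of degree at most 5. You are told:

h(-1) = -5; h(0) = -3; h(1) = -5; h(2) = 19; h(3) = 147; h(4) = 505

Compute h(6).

Write h(n) = an^5 + bn^4 + cn³ + dn² + en + p; the 6 given values yield a linear system in the 6 coefficients.
Solving, the leading coefficient vanishes, and h(n) = 2n^4 + n³ - 4n² - n - 3.
Then h(6) = 2655.

2655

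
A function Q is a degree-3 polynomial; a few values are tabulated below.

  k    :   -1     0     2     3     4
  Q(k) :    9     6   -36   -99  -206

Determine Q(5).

-369

Write Q(k) = ak³ + bk² + ck + d; the 5 given values yield a linear system in the 4 coefficients.
Solving, Q(k) = -2k³ - 4k² - 5k + 6.
Then Q(5) = -369.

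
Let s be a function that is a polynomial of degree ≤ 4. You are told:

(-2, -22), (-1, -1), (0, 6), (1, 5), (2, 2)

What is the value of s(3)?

3

First differences: 21, 7, -1, -3. Second differences: -14, -8, -2. Third differences: 6, 6.
Level-3 differences are constant, so s has degree 3.
Fitting a degree-3 polynomial gives s(k) = k³ - 4k² + 2k + 6.
Then s(3) = 3.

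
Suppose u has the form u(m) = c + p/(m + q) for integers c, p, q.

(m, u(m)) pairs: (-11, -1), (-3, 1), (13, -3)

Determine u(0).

10

(u(m) − c)(m + q) = p for each data point; the three points give a linear system in c and q, then p follows.
Solving: c = -2, q = -1, p = -12, so u(m) = -2 − 12/(m − 1).
Then u(0) = -2 − 12/(-1) = 10.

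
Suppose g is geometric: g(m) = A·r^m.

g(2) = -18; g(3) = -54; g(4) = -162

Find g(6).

Consecutive ratio: -54/(-18) = 3, and -162/(-54) = 3, so r = 3.
Then A·3^2 = -18 gives A = -2, and g(m) = -2·3^m.
g(6) = -2·3^6 = -1458.

-1458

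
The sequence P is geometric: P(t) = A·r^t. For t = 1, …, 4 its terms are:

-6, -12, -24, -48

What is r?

Consecutive ratio: -12/(-6) = 2, and -24/(-12) = 2, so r = 2.
Then A·2^1 = -6 gives A = -3, and P(t) = -3·2^t.

2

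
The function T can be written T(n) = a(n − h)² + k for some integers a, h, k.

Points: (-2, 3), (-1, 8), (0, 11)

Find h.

First differences 5, 3; second difference -2 = 2a, so a = -1.
Expanding, the n-coefficient is −2ah = 2h; matching it to the data gives h = 1, and then k = 12.
So T(n) = -1(n − 1)² + 12.
Hence h = 1.

1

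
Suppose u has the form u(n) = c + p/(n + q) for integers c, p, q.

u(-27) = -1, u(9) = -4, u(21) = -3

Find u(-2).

-26

(u(n) − c)(n + q) = p for each data point; the three points give a linear system in c and q, then p follows.
Solving: c = -2, q = 3, p = -24, so u(n) = -2 − 24/(n + 3).
Then u(-2) = -2 − 24/1 = -26.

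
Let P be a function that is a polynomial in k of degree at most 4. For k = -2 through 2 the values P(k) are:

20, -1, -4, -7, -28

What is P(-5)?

First differences: -21, -3, -3, -21. Second differences: 18, 0, -18. Third differences: -18, -18.
Level-3 differences are constant, so P has degree 3.
Fitting a degree-3 polynomial gives P(k) = -3k³ - 4.
Then P(-5) = 371.

371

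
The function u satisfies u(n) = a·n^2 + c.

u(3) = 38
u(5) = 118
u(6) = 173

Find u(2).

From u(3) = 38 and u(5) = 118: 9a + c = 38 and 25a + c = 118.
Subtracting: 16a = 80, so a = 5; then c = 38 − 5·9 = -7.
So u(n) = 5n² − 7, and u(2) = 13.

13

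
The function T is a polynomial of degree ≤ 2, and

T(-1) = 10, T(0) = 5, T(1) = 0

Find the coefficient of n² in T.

0

Write T(n) = an² + bn + c; the 3 given values yield a linear system in the 3 coefficients.
Solving, the leading coefficient vanishes, and T(n) = -5n + 5.
The coefficient of n² is 0.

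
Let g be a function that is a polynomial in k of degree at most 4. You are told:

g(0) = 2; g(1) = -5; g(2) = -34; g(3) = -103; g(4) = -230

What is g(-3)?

71

First differences: -7, -29, -69, -127. Second differences: -22, -40, -58. Third differences: -18, -18.
Level-3 differences are constant, so g has degree 3.
Fitting a degree-3 polynomial gives g(k) = -3k³ - 2k² - 2k + 2.
Then g(-3) = 71.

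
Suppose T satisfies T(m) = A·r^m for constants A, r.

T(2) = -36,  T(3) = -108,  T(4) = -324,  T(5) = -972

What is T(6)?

Consecutive ratio: -108/(-36) = 3, and -324/(-108) = 3, so r = 3.
Then A·3^2 = -36 gives A = -4, and T(m) = -4·3^m.
T(6) = -4·3^6 = -2916.

-2916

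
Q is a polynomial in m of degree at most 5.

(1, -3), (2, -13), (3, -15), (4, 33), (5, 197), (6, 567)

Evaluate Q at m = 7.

1257

Write Q(m) = am^5 + bm^4 + cm³ + dm² + em + p; the 6 given values yield a linear system in the 6 coefficients.
Solving, the leading coefficient vanishes, and Q(m) = m^4 - 3m³ - 3m² + 5m - 3.
Then Q(7) = 1257.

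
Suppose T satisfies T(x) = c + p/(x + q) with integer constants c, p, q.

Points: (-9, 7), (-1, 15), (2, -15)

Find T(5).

0

(T(x) − c)(x + q) = p for each data point; the three points give a linear system in c and q, then p follows.
Solving: c = 5, q = -1, p = -20, so T(x) = 5 − 20/(x − 1).
Then T(5) = 5 − 20/4 = 0.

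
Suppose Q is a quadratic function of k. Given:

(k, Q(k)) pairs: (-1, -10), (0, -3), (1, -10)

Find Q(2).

Write Q(k) = ak² + bk + c; the 3 given values yield a linear system in the 3 coefficients.
Solving, Q(k) = -7k² - 3.
Then Q(2) = -31.

-31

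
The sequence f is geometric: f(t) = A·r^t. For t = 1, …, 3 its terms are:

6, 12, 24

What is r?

Consecutive ratio: 12/6 = 2, and 24/12 = 2, so r = 2.
Then A·2^1 = 6 gives A = 3, and f(t) = 3·2^t.

2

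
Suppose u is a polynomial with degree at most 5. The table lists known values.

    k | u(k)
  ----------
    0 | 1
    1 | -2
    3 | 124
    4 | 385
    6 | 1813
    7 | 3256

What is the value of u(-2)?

-11

Write u(k) = ak^5 + bk^4 + ck³ + dk² + ek + p; the 6 given values yield a linear system in the 6 coefficients.
Solving, the leading coefficient vanishes, and u(k) = k^4 + 3k³ - 3k² - 4k + 1.
Then u(-2) = -11.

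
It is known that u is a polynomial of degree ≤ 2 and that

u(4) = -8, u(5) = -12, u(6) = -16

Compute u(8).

-24

First differences: -4, -4.
Level-1 differences are constant, so u has degree 1.
Fitting a degree-1 polynomial gives u(n) = -4n + 8.
Then u(8) = -24.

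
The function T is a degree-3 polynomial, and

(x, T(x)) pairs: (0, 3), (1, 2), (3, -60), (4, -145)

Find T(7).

Write T(x) = ax³ + bx² + cx + d; the 4 given values yield a linear system in the 4 coefficients.
Solving, T(x) = -2x³ - 2x² + 3x + 3.
Then T(7) = -760.

-760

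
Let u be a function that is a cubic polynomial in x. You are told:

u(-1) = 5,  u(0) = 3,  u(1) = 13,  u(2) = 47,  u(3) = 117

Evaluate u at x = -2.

Write u(x) = ax³ + bx² + cx + d; the 5 given values yield a linear system in the 4 coefficients.
Solving, u(x) = 2x³ + 6x² + 2x + 3.
Then u(-2) = 7.

7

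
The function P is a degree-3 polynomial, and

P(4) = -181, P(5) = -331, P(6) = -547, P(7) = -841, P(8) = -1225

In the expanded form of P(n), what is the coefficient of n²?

-3

Write P(n) = an³ + bn² + cn + d; the 5 given values yield a linear system in the 4 coefficients.
Solving, P(n) = -2n³ - 3n² - n - 1.
The coefficient of n² is -3.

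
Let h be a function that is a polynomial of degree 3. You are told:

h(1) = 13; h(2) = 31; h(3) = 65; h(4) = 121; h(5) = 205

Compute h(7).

481

First differences: 18, 34, 56, 84. Second differences: 16, 22, 28. Third differences: 6, 6.
Level-3 differences are constant, so h has degree 3.
Fitting a degree-3 polynomial gives h(n) = n³ + 2n² + 5n + 5.
Then h(7) = 481.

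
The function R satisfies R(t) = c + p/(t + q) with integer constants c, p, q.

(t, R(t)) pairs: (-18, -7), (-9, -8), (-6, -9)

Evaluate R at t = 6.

-3

(R(t) − c)(t + q) = p for each data point; the three points give a linear system in c and q, then p follows.
Solving: c = -6, q = 0, p = 18, so R(t) = -6 + 18/(t + 0).
Then R(6) = -6 + 18/6 = -3.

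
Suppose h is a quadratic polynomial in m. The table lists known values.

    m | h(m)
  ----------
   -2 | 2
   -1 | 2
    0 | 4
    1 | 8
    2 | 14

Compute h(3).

First differences: 0, 2, 4, 6. Second differences: 2, 2, 2.
Level-2 differences are constant, so h has degree 2.
Extending the table by one column gives the next first difference 8, so h(3) = 14 + 8 = 22.

22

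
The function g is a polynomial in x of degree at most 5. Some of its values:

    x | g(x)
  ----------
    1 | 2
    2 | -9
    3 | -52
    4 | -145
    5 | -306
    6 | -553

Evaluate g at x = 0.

-1

Write g(x) = ax^5 + bx^4 + cx³ + dx² + ex + p; the 6 given values yield a linear system in the 6 coefficients.
Solving, the top 2 coefficients vanish, and g(x) = -3x³ + 2x² + 4x - 1.
Then g(0) = -1.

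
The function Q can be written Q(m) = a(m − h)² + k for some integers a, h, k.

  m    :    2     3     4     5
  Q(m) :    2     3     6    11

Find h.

First differences 1, 3, 5; second difference 2 = 2a, so a = 1.
Expanding, the m-coefficient is −2ah = -2h; matching it to the data gives h = 2, and then k = 2.
So Q(m) = 1(m − 2)² + 2.
Hence h = 2.

2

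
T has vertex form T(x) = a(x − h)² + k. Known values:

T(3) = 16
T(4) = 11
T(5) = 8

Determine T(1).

First differences -5, -3; second difference 2 = 2a, so a = 1.
Expanding, the x-coefficient is −2ah = -2h; matching it to the data gives h = 6, and then k = 7.
So T(x) = 1(x − 6)² + 7.
T(1) = 1·(-5)² + 7 = 32.

32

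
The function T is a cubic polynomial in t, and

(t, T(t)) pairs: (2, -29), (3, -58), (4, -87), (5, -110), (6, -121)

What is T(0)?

5

First differences: -29, -29, -23, -11. Second differences: 0, 6, 12. Third differences: 6, 6.
Level-3 differences are constant, so T has degree 3.
Fitting a degree-3 polynomial gives T(t) = t³ - 9t² - 3t + 5.
The constant term is T(0) = 5.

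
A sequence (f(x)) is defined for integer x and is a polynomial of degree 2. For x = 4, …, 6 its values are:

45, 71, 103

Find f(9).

235

Write f(x) = ax² + bx + c; the 3 given values yield a linear system in the 3 coefficients.
Solving, f(x) = 3x² - x + 1.
Then f(9) = 235.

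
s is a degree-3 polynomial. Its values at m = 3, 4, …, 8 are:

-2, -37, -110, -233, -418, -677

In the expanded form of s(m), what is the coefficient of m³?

-2

Write s(m) = am³ + bm² + cm + d; the 6 given values yield a linear system in the 4 coefficients.
Solving, s(m) = -2m³ + 5m² + 4m - 5.
The coefficient of m³ is -2.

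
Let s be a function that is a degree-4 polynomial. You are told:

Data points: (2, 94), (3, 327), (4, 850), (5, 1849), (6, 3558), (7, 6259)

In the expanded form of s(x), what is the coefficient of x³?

3

Write s(x) = ax^4 + bx³ + cx² + dx + e; the 6 given values yield a linear system in the 5 coefficients.
Solving, s(x) = 2x^4 + 3x³ + 8x² + 6x - 6.
The coefficient of x³ is 3.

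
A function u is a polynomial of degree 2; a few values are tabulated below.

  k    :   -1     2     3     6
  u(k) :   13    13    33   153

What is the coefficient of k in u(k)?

-5

Write u(k) = ak² + bk + c; the 4 given values yield a linear system in the 3 coefficients.
Solving, u(k) = 5k² - 5k + 3.
The coefficient of k is -5.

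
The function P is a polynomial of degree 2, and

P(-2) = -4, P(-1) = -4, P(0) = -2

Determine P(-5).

Write P(k) = ak² + bk + c; the 3 given values yield a linear system in the 3 coefficients.
Solving, P(k) = k² + 3k - 2.
Then P(-5) = 8.

8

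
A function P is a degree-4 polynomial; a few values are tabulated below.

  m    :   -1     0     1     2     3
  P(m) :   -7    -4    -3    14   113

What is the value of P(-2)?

Write P(m) = am^4 + bm³ + cm² + dm + e; the 5 given values yield a linear system in the 5 coefficients.
Solving, P(m) = 2m^4 - m³ - 3m² + 3m - 4.
Then P(-2) = 18.

18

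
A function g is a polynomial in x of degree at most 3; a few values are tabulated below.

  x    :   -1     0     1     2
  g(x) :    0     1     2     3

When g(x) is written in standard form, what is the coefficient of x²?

Write g(x) = ax³ + bx² + cx + d; the 4 given values yield a linear system in the 4 coefficients.
Solving, the top 2 coefficients vanish, and g(x) = x + 1.
The coefficient of x² is 0.

0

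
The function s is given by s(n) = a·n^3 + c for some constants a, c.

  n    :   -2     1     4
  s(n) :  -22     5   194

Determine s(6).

From s(-2) = -22 and s(1) = 5: -8a + c = -22 and 1a + c = 5.
Subtracting: 9a = 27, so a = 3; then c = -22 − 3·(-8) = 2.
So s(n) = 3n³ + 2, and s(6) = 650.

650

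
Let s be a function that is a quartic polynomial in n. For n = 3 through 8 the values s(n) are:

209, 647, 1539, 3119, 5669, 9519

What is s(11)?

First differences: 438, 892, 1580, 2550, 3850. Second differences: 454, 688, 970, 1300. Third differences: 234, 282, 330. Fourth differences: 48, 48.
Level-4 differences are constant, so s has degree 4.
Fitting a degree-4 polynomial gives s(n) = 2n^4 + 3n³ - 3n² - 2n - 1.
Then s(11) = 32889.

32889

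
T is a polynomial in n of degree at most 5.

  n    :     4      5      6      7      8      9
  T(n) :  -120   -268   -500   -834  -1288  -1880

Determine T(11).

Write T(n) = an^5 + bn^4 + cn³ + dn² + en + p; the 6 given values yield a linear system in the 6 coefficients.
Solving, the top 2 coefficients vanish, and T(n) = -3n³ + 3n² + 8n - 8.
Then T(11) = -3550.

-3550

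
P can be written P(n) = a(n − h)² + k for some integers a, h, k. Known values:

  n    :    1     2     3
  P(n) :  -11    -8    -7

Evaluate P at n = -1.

First differences 3, 1; second difference -2 = 2a, so a = -1.
Expanding, the n-coefficient is −2ah = 2h; matching it to the data gives h = 3, and then k = -7.
So P(n) = -1(n − 3)² − 7.
P(-1) = -1·(-4)² − 7 = -23.

-23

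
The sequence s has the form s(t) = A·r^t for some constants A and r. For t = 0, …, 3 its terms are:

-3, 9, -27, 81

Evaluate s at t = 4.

-243

Consecutive ratio: 9/(-3) = -3, and -27/9 = -3, so r = -3.
Then A·(-3)^0 = -3 gives A = -3, and s(t) = -3·(-3)^t.
s(4) = -3·(-3)^4 = -243.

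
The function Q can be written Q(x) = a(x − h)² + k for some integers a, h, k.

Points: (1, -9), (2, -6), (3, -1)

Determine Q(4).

First differences 3, 5; second difference 2 = 2a, so a = 1.
Expanding, the x-coefficient is −2ah = -2h; matching it to the data gives h = 0, and then k = -10.
So Q(x) = 1(x + 0)² − 10.
Q(4) = 1·4² − 10 = 6.

6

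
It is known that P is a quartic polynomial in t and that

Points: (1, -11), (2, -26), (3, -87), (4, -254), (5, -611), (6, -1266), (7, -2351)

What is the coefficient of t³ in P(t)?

0

Write P(t) = at^4 + bt³ + ct² + dt + e; the 7 given values yield a linear system in the 5 coefficients.
Solving, P(t) = -t^4 + 2t² - 6t - 6.
The coefficient of t³ is 0.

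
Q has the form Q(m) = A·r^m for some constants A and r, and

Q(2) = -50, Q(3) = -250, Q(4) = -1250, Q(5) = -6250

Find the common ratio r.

Consecutive ratio: -250/(-50) = 5, and -1250/(-250) = 5, so r = 5.
Then A·5^2 = -50 gives A = -2, and Q(m) = -2·5^m.

5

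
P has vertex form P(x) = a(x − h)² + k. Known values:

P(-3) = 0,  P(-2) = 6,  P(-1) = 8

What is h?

First differences 6, 2; second difference -4 = 2a, so a = -2.
Expanding, the x-coefficient is −2ah = 4h; matching it to the data gives h = -1, and then k = 8.
So P(x) = -2(x + 1)² + 8.
Hence h = -1.

-1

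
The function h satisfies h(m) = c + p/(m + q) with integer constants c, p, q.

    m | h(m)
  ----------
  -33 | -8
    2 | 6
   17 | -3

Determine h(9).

(h(m) − c)(m + q) = p for each data point; the three points give a linear system in c and q, then p follows.
Solving: c = -6, q = 3, p = 60, so h(m) = -6 + 60/(m + 3).
Then h(9) = -6 + 60/12 = -1.

-1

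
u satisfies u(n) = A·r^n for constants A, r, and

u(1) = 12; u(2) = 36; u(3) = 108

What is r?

3

Consecutive ratio: 36/12 = 3, and 108/36 = 3, so r = 3.
Then A·3^1 = 12 gives A = 4, and u(n) = 4·3^n.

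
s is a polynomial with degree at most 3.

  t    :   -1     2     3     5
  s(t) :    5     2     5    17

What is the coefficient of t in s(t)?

-2

Write s(t) = at³ + bt² + ct + d; the 4 given values yield a linear system in the 4 coefficients.
Solving, the leading coefficient vanishes, and s(t) = t² - 2t + 2.
The coefficient of t is -2.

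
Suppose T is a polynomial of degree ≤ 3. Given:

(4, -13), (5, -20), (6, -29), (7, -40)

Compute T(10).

-85

First differences: -7, -9, -11. Second differences: -2, -2.
Level-2 differences are constant, so T has degree 2.
Fitting a degree-2 polynomial gives T(k) = -k² + 2k - 5.
Then T(10) = -85.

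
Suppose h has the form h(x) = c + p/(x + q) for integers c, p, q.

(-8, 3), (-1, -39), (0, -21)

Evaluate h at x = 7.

-7

(h(x) − c)(x + q) = p for each data point; the three points give a linear system in c and q, then p follows.
Solving: c = -3, q = 2, p = -36, so h(x) = -3 − 36/(x + 2).
Then h(7) = -3 − 36/9 = -7.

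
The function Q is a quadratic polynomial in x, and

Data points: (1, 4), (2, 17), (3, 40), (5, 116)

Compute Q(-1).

8

Write Q(x) = ax² + bx + c; the 4 given values yield a linear system in the 3 coefficients.
Solving, Q(x) = 5x² - 2x + 1.
Then Q(-1) = 8.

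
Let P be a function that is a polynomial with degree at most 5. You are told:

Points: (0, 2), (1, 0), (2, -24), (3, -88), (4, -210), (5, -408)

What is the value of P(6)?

First differences: -2, -24, -64, -122, -198. Second differences: -22, -40, -58, -76. Third differences: -18, -18, -18.
Level-3 differences are constant, so P has degree 3.
Fitting a degree-3 polynomial gives P(n) = -3n³ - 2n² + 3n + 2.
Then P(6) = -700.

-700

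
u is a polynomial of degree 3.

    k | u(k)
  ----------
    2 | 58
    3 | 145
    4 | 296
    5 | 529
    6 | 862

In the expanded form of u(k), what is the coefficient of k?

5

First differences: 87, 151, 233, 333. Second differences: 64, 82, 100. Third differences: 18, 18.
Level-3 differences are constant, so u has degree 3.
Fitting a degree-3 polynomial gives u(k) = 3k³ + 5k² + 5k + 4.
The coefficient of k is 5.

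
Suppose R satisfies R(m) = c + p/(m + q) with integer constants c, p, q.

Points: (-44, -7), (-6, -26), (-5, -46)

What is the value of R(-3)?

34

(R(m) − c)(m + q) = p for each data point; the three points give a linear system in c and q, then p follows.
Solving: c = -6, q = 4, p = 40, so R(m) = -6 + 40/(m + 4).
Then R(-3) = -6 + 40/1 = 34.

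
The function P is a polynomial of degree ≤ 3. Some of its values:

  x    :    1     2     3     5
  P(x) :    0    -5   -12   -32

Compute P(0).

3

Write P(x) = ax³ + bx² + cx + d; the 4 given values yield a linear system in the 4 coefficients.
Solving, the leading coefficient vanishes, and P(x) = -x² - 2x + 3.
Then P(0) = 3.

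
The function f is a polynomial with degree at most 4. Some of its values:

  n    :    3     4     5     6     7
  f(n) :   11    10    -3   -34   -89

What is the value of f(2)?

Write f(n) = an^4 + bn³ + cn² + dn + e; the 5 given values yield a linear system in the 5 coefficients.
Solving, the leading coefficient vanishes, and f(n) = -n³ + 6n² - 6n + 2.
Then f(2) = 6.

6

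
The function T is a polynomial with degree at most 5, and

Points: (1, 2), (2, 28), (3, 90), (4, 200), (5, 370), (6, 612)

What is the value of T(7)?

938

First differences: 26, 62, 110, 170, 242. Second differences: 36, 48, 60, 72. Third differences: 12, 12, 12.
Level-3 differences are constant, so T has degree 3.
Fitting a degree-3 polynomial gives T(m) = 2m³ + 6m² - 6m.
Then T(7) = 938.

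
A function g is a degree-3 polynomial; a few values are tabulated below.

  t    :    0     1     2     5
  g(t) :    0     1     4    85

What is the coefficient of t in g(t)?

Write g(t) = at³ + bt² + ct + d; the 4 given values yield a linear system in the 4 coefficients.
Solving, g(t) = t³ - 2t² + 2t.
The coefficient of t is 2.

2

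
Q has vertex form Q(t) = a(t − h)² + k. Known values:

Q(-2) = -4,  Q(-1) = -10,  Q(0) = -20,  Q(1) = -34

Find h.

First differences -6, -10, -14; second difference -4 = 2a, so a = -2.
Expanding, the t-coefficient is −2ah = 4h; matching it to the data gives h = -3, and then k = -2.
So Q(t) = -2(t + 3)² − 2.
Hence h = -3.

-3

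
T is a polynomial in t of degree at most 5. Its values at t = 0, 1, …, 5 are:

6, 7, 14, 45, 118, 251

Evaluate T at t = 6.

Write T(t) = at^5 + bt^4 + ct³ + dt² + et + p; the 6 given values yield a linear system in the 6 coefficients.
Solving, the top 2 coefficients vanish, and T(t) = 3t³ - 6t² + 4t + 6.
Then T(6) = 462.

462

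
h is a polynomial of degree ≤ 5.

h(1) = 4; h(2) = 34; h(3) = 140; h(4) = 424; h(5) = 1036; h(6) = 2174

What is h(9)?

11444

First differences: 30, 106, 284, 612, 1138. Second differences: 76, 178, 328, 526. Third differences: 102, 150, 198. Fourth differences: 48, 48.
Level-4 differences are constant, so h has degree 4.
Fitting a degree-4 polynomial gives h(n) = 2n^4 - 3n³ + 6n² + 3n - 4.
Then h(9) = 11444.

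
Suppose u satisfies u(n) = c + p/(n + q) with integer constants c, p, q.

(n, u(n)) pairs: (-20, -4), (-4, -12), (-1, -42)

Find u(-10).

-6

(u(n) − c)(n + q) = p for each data point; the three points give a linear system in c and q, then p follows.
Solving: c = -2, q = 0, p = 40, so u(n) = -2 + 40/(n + 0).
Then u(-10) = -2 + 40/(-10) = -6.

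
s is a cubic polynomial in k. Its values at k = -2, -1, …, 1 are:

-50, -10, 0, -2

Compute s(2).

Write s(k) = ak³ + bk² + ck + d; the 4 given values yield a linear system in the 4 coefficients.
Solving, s(k) = 3k³ - 6k² + k.
Then s(2) = 2.

2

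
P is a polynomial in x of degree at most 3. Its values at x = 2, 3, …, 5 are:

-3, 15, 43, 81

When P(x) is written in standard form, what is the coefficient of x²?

First differences: 18, 28, 38. Second differences: 10, 10.
Level-2 differences are constant, so P has degree 2.
Fitting a degree-2 polynomial gives P(x) = 5x² - 7x - 9.
The coefficient of x² is 5.

5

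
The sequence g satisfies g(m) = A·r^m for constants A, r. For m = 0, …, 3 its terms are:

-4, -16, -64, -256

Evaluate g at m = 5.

Consecutive ratio: -16/(-4) = 4, and -64/(-16) = 4, so r = 4.
Then A·4^0 = -4 gives A = -4, and g(m) = -4·4^m.
g(5) = -4·4^5 = -4096.

-4096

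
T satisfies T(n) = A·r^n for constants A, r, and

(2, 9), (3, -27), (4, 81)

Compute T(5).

Consecutive ratio: -27/9 = -3, and 81/(-27) = -3, so r = -3.
Then A·(-3)^2 = 9 gives A = 1, and T(n) = 1·(-3)^n.
T(5) = 1·(-3)^5 = -243.

-243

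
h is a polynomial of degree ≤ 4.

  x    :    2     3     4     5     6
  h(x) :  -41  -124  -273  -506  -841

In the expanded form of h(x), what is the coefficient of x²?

First differences: -83, -149, -233, -335. Second differences: -66, -84, -102. Third differences: -18, -18.
Level-3 differences are constant, so h has degree 3.
Fitting a degree-3 polynomial gives h(x) = -3x³ - 6x² + 4x - 1.
The coefficient of x² is -6.

-6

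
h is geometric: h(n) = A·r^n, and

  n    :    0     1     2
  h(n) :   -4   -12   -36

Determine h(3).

-108

Consecutive ratio: -12/(-4) = 3, and -36/(-12) = 3, so r = 3.
Then A·3^0 = -4 gives A = -4, and h(n) = -4·3^n.
h(3) = -4·3^3 = -108.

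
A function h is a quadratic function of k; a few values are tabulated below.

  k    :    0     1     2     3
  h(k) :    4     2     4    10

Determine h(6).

52

First differences: -2, 2, 6. Second differences: 4, 4.
Level-2 differences are constant, so h has degree 2.
Fitting a degree-2 polynomial gives h(k) = 2k² - 4k + 4.
Then h(6) = 52.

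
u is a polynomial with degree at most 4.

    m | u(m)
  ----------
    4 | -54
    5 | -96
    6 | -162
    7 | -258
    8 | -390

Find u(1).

-12

First differences: -42, -66, -96, -132. Second differences: -24, -30, -36. Third differences: -6, -6.
Level-3 differences are constant, so u has degree 3.
Fitting a degree-3 polynomial gives u(m) = -m³ + 3m² - 8m - 6.
Then u(1) = -12.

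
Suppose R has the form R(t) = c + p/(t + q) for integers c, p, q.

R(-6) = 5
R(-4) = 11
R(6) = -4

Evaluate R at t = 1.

(R(t) − c)(t + q) = p for each data point; the three points give a linear system in c and q, then p follows.
Solving: c = -1, q = 2, p = -24, so R(t) = -1 − 24/(t + 2).
Then R(1) = -1 − 24/3 = -9.

-9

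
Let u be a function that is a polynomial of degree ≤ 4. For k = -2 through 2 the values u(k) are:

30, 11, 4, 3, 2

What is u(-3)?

First differences: -19, -7, -1, -1. Second differences: 12, 6, 0. Third differences: -6, -6.
Level-3 differences are constant, so u has degree 3.
Fitting a degree-3 polynomial gives u(k) = -k³ + 3k² - 3k + 4.
Then u(-3) = 67.

67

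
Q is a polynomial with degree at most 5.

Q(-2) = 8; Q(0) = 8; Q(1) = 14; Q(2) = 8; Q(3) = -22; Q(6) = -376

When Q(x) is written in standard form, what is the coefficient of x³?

-2

Write Q(x) = ax^5 + bx^4 + cx³ + dx² + ex + p; the 6 given values yield a linear system in the 6 coefficients.
Solving, the top 2 coefficients vanish, and Q(x) = -2x³ + 8x + 8.
The coefficient of x³ is -2.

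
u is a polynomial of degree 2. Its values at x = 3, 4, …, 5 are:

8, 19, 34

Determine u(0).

Write u(x) = ax² + bx + c; the 3 given values yield a linear system in the 3 coefficients.
Solving, u(x) = 2x² - 3x - 1.
Then u(0) = -1.

-1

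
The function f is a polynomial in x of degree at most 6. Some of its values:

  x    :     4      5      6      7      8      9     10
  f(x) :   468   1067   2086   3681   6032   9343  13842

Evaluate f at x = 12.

First differences: 599, 1019, 1595, 2351, 3311, 4499. Second differences: 420, 576, 756, 960, 1188. Third differences: 156, 180, 204, 228. Fourth differences: 24, 24, 24.
Level-4 differences are constant, so f has degree 4.
Fitting a degree-4 polynomial gives f(x) = x^4 + 4x³ - x² - 5x - 8.
Then f(12) = 27436.

27436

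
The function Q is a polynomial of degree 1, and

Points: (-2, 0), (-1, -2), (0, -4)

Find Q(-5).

6

Write Q(t) = at + b; the 3 given values yield a linear system in the 2 coefficients.
Solving, Q(t) = -2t - 4.
Then Q(-5) = 6.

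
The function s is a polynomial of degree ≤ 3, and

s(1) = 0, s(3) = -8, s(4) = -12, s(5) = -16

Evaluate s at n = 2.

-4

Write s(n) = an³ + bn² + cn + d; the 4 given values yield a linear system in the 4 coefficients.
Solving, the top 2 coefficients vanish, and s(n) = -4n + 4.
Then s(2) = -4.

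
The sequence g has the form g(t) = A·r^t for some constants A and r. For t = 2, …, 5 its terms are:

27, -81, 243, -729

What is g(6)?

2187

Consecutive ratio: -81/27 = -3, and 243/(-81) = -3, so r = -3.
Then A·(-3)^2 = 27 gives A = 3, and g(t) = 3·(-3)^t.
g(6) = 3·(-3)^6 = 2187.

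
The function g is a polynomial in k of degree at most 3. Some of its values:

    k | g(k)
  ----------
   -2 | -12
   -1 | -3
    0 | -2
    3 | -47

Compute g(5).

-117

Write g(k) = ak³ + bk² + ck + d; the 4 given values yield a linear system in the 4 coefficients.
Solving, the leading coefficient vanishes, and g(k) = -4k² - 3k - 2.
Then g(5) = -117.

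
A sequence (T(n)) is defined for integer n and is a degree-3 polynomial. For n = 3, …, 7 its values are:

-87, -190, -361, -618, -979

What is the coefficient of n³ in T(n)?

-3

First differences: -103, -171, -257, -361. Second differences: -68, -86, -104. Third differences: -18, -18.
Level-3 differences are constant, so T has degree 3.
Fitting a degree-3 polynomial gives T(n) = -3n³ + 2n² - 6n - 6.
The coefficient of n³ is -3.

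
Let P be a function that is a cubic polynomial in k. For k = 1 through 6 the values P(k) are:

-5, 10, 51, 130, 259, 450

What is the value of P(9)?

1515

Write P(k) = ak³ + bk² + ck + d; the 6 given values yield a linear system in the 4 coefficients.
Solving, P(k) = 2k³ + k² - 2k - 6.
Then P(9) = 1515.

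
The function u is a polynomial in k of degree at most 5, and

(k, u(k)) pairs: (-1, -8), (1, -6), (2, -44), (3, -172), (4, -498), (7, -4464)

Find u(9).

-12238

Write u(k) = ak^5 + bk^4 + ck³ + dk² + ek + p; the 6 given values yield a linear system in the 6 coefficients.
Solving, the leading coefficient vanishes, and u(k) = -2k^4 + 2k³ - 7k² - k + 2.
Then u(9) = -12238.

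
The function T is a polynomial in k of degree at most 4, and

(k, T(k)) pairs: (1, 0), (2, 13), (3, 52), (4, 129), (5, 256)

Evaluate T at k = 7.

708

First differences: 13, 39, 77, 127. Second differences: 26, 38, 50. Third differences: 12, 12.
Level-3 differences are constant, so T has degree 3.
Fitting a degree-3 polynomial gives T(k) = 2k³ + k² - 4k + 1.
Then T(7) = 708.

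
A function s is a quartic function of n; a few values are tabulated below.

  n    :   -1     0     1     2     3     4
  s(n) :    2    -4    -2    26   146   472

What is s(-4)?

First differences: -6, 2, 28, 120, 326. Second differences: 8, 26, 92, 206. Third differences: 18, 66, 114. Fourth differences: 48, 48.
Level-4 differences are constant, so s has degree 4.
Fitting a degree-4 polynomial gives s(n) = 2n^4 - n³ + 2n² - n - 4.
Then s(-4) = 608.

608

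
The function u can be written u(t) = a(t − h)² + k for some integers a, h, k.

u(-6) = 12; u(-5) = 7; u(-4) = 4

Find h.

-3

First differences -5, -3; second difference 2 = 2a, so a = 1.
Expanding, the t-coefficient is −2ah = -2h; matching it to the data gives h = -3, and then k = 3.
So u(t) = 1(t + 3)² + 3.
Hence h = -3.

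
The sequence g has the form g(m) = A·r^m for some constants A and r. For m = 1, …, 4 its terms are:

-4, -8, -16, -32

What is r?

2

Consecutive ratio: -8/(-4) = 2, and -16/(-8) = 2, so r = 2.
Then A·2^1 = -4 gives A = -2, and g(m) = -2·2^m.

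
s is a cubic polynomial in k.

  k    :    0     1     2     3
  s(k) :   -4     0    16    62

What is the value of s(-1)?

-14

Write s(k) = ak³ + bk² + ck + d; the 4 given values yield a linear system in the 4 coefficients.
Solving, s(k) = 3k³ - 3k² + 4k - 4.
Then s(-1) = -14.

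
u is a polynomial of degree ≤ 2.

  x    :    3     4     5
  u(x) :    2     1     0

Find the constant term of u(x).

First differences: -1, -1.
Level-1 differences are constant, so u has degree 1.
Fitting a degree-1 polynomial gives u(x) = -x + 5.
The constant term is u(0) = 5.

5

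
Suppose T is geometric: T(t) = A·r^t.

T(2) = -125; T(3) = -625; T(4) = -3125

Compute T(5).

-15625

Consecutive ratio: -625/(-125) = 5, and -3125/(-625) = 5, so r = 5.
Then A·5^2 = -125 gives A = -5, and T(t) = -5·5^t.
T(5) = -5·5^5 = -15625.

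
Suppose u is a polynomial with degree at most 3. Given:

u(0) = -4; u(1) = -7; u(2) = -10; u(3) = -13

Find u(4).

-16

Write u(m) = am³ + bm² + cm + d; the 4 given values yield a linear system in the 4 coefficients.
Solving, the top 2 coefficients vanish, and u(m) = -3m - 4.
Then u(4) = -16.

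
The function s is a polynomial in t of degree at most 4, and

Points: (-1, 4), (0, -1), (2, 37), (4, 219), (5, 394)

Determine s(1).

Write s(t) = at^4 + bt³ + ct² + dt + e; the 5 given values yield a linear system in the 5 coefficients.
Solving, the leading coefficient vanishes, and s(t) = 2t³ + 6t² - t - 1.
Then s(1) = 6.

6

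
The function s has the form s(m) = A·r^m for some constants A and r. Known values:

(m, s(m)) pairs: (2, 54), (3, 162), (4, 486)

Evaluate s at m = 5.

Consecutive ratio: 162/54 = 3, and 486/162 = 3, so r = 3.
Then A·3^2 = 54 gives A = 6, and s(m) = 6·3^m.
s(5) = 6·3^5 = 1458.

1458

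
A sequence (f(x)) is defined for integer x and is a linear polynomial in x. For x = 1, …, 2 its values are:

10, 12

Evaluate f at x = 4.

16

Write f(x) = ax + b; the 2 given values yield a linear system in the 2 coefficients.
Solving, f(x) = 2x + 8.
Then f(4) = 16.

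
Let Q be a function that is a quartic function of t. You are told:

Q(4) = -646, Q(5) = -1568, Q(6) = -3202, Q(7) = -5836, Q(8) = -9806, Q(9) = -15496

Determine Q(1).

8

First differences: -922, -1634, -2634, -3970, -5690. Second differences: -712, -1000, -1336, -1720. Third differences: -288, -336, -384. Fourth differences: -48, -48.
Level-4 differences are constant, so Q has degree 4.
Fitting a degree-4 polynomial gives Q(t) = -2t^4 - 4t³ + 6t² + 6t + 2.
Then Q(1) = 8.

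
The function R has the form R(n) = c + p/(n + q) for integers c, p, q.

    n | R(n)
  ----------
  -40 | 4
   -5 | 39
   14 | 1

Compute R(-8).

(R(n) − c)(n + q) = p for each data point; the three points give a linear system in c and q, then p follows.
Solving: c = 3, q = 4, p = -36, so R(n) = 3 − 36/(n + 4).
Then R(-8) = 3 − 36/(-4) = 12.

12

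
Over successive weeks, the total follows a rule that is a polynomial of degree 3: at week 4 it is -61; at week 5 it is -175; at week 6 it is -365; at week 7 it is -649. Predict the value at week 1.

5

Write the value at x as f(x).
Write f(x) = ax³ + bx² + cx + d; the 4 given values yield a linear system in the 4 coefficients.
Solving, f(x) = -3x³ + 7x² + 6x - 5.
Then f(1) = 5.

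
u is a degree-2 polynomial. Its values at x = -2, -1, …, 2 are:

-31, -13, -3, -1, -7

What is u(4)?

First differences: 18, 10, 2, -6. Second differences: -8, -8, -8.
Level-2 differences are constant, so u has degree 2.
Fitting a degree-2 polynomial gives u(x) = -4x² + 6x - 3.
Then u(4) = -43.

-43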